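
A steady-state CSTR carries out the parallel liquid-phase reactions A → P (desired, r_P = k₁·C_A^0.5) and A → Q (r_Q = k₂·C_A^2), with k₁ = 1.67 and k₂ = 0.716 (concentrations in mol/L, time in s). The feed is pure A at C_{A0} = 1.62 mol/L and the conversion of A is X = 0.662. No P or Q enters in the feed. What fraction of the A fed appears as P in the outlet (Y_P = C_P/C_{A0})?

Exit C_A = C_{A0}(1−X) = 1.62×0.338 = 0.5476 mol/L.
In a CSTR the entire volume is at exit conditions, so r_P = 1.67×0.5476^0.5 = 1.236 and r_Q = 0.716×0.5476^2 = 0.2147.
Fraction of consumed A going to P: r_P/(r_P+r_Q) = 0.8520.
C_P = 0.8520·C_{A0}·X = 0.8520×1.62×0.662 = 0.914 mol/L; Y_P = C_P/C_{A0} = 0.564.

0.564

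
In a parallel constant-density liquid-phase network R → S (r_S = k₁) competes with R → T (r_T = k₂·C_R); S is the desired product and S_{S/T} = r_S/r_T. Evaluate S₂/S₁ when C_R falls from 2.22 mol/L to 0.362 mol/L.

6.13

S_{S/T} = (k₁/k₂)·C_R⁻¹, so S₂/S₁ = (C_{R,2}/C_{R,1})⁻¹.
= 2.22/0.362 = 6.13.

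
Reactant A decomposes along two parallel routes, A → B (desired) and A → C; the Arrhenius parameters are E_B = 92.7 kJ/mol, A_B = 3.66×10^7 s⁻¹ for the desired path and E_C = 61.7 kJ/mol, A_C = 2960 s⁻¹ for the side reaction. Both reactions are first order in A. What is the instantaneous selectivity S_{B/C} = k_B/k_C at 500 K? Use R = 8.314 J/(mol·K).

7.14

k_B/k_C = (A_B/A_C)·exp[−(E_B−E_C)/(RT)] = (A_B/A_C)·exp[(E_C−E_B)/(RT)].
(E_C−E_B)/(RT) = (61.7−92.7)×10³/(8.314×500) = -31000/4157 = -7.457.
k_B/k_C = (3.66×10^7/2960)·exp(-7.457) = 12365 × 5.772×10^-4 = 7.14.
Since E_B > E_C, raising the temperature improves selectivity toward B.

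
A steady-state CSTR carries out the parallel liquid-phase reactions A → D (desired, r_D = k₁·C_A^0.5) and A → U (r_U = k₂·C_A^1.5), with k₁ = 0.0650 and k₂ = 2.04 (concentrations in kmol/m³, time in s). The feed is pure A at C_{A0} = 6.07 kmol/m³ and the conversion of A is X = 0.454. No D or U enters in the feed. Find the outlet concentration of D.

Exit C_A = C_{A0}(1−X) = 6.07×0.546 = 3.314 kmol/m³.
Rates in a CSTR are evaluated at the outlet concentration: r_D = 0.0650×3.314^0.5 = 0.1183, r_U = 2.04×3.314^1.5 = 12.31.
Fraction of consumed A going to D: r_D/(r_D+r_U) = 0.009522.
C_D = 0.009522·C_{A0}·X = 0.009522×6.07×0.454 = 0.0262 kmol/m³.

0.0262 kmol/m³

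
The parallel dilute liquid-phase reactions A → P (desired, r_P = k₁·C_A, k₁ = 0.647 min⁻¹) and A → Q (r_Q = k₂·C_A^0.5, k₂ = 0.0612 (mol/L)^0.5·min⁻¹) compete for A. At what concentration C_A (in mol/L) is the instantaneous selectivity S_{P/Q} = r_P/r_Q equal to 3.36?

0.101 mol/L

S_{P/Q} = (k₁/k₂)·C_A^0.5 ⇒ C_A = (S·k₂/k₁)^(2).
= (3.36×0.0612/0.647)^(2) = (0.3178)^(2) = 0.101 mol/L.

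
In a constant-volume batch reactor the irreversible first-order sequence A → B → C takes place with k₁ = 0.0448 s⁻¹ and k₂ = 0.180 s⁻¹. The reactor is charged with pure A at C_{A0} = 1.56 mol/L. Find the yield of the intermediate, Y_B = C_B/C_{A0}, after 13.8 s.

The intermediate concentration in a first-order A→B→C sequence is C_B = k₁C_{A0}(e^(−k₁t) − e^(−k₂t))/(k₂−k₁).
e^(−k₁t) = e^(−0.0448×13.8) = e^(−0.6182) = 0.5389; e^(−k₂t) = e^(−2.484) = 0.08341.
C_B = 0.0448×1.56/(0.180−0.0448) × (0.5389−0.08341) = 0.5169×0.4555 = 0.2354 mol/L.
Y_B = C_B/C_{A0} = 0.2354/1.56 = 0.151.

0.151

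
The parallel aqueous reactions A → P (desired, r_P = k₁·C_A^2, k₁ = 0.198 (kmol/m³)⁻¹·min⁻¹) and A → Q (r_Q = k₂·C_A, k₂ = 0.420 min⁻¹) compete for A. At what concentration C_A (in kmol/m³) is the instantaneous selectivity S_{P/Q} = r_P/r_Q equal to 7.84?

S_{P/Q} = (k₁/k₂)·C_A ⇒ C_A = S·k₂/k₁.
= 7.84×0.420/0.198 = 16.6 kmol/m³.

16.6 kmol/m³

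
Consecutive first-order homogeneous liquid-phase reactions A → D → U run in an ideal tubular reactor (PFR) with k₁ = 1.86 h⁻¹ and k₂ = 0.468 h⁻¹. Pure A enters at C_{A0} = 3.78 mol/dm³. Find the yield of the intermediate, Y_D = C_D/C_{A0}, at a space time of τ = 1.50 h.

0.580

Solving the coupled first-order balances gives C_D(τ) = [k₁/(k₂−k₁)]·C_{A0}·(e^(−k₁τ) − e^(−k₂τ)).
e^(−k₁τ) = e^(−1.86×1.50) = e^(−2.790) = 0.06142; e^(−k₂τ) = e^(−0.7020) = 0.4956.
C_D = 1.86×3.78/(0.468−1.86) × (0.06142−0.4956) = (-5.051)×(-0.4342) = 2.193 mol/dm³.
Y_D = C_D/C_{A0} = 2.193/3.78 = 0.580.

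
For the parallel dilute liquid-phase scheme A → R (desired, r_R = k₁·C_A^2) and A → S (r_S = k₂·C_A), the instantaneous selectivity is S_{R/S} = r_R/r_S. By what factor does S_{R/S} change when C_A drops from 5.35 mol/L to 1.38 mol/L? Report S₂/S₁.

0.258

S_{R/S} = (k₁/k₂)·C_A, so S₂/S₁ = (C_{A,2}/C_{A,1}).
= 1.38/5.35 = 0.258.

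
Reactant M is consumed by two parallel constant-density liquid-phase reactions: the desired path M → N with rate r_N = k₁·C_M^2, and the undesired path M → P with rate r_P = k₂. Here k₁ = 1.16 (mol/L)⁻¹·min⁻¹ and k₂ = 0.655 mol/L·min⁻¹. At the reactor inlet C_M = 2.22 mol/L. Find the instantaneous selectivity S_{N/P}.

8.73

S_{N/P} = r_N/r_P = (k₁·C_M^2)/(k₂) = (k₁/k₂)·C_M^2.
= (1.16×2.220^2) / (0.655) = 5.717/0.6550 = 8.73.
Since the desired path is higher order in M, keeping C_M high (PFR or concentrated feed) favours N.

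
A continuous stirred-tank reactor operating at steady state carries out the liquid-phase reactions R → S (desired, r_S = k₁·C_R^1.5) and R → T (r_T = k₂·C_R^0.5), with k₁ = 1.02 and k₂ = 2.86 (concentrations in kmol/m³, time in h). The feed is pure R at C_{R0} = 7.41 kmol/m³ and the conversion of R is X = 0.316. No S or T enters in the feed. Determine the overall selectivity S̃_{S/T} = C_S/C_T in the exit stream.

1.81

Exit C_R = C_{R0}(1−X) = 7.41×0.684 = 5.068 kmol/m³.
In a CSTR the entire volume is at exit conditions, so r_S = 1.02×5.068^1.5 = 11.64 and r_T = 2.86×5.068^0.5 = 6.439.
Overall selectivity = C_S/C_T = r_Sτ/(r_Tτ) = r_S/r_T = 1.81.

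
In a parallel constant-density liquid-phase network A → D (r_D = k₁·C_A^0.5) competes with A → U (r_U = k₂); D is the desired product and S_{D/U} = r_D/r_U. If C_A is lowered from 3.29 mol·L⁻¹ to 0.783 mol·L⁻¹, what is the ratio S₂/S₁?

S_{D/U} = (k₁/k₂)·C_A^0.5, so S₂/S₁ = (C_{A,2}/C_{A,1})^0.5.
= (0.783/3.29)^0.5 = (0.2380)^0.5 = 0.488.
Selectivity toward D falls as C_A falls — high-concentration operation is favoured.

0.488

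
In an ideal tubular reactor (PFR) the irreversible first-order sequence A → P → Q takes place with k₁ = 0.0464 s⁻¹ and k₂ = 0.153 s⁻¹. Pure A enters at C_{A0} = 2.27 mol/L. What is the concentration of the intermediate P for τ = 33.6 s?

0.202 mol/L

Solving the coupled first-order balances gives C_P(τ) = [k₁/(k₂−k₁)]·C_{A0}·(e^(−k₁τ) − e^(−k₂τ)).
e^(−k₁τ) = e^(−0.0464×33.6) = e^(−1.559) = 0.2103; e^(−k₂τ) = e^(−5.141) = 0.005853.
C_P = 0.0464×2.27/(0.153−0.0464) × (0.2103−0.005853) = 0.9881×0.2045 = 0.2020 mol/L.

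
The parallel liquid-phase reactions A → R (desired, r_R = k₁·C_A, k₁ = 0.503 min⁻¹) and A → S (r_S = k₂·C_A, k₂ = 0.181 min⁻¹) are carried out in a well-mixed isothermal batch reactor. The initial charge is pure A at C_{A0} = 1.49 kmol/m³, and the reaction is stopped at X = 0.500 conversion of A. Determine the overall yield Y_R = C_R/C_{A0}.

C_A = C_{A0}(1−X) = 0.7450 kmol/m³.
Both paths are first order in A, so the instantaneous fraction to R is constant: dC_R/d(−C_A) = k₁/(k₁+k₂) = 0.7354.
C_R = 0.7354·(C_{A0}−C_A) = 0.7354×0.7450 = 0.548 kmol/m³.
Y_R = C_R/C_{A0} = 0.5479/1.49 = 0.368.

0.368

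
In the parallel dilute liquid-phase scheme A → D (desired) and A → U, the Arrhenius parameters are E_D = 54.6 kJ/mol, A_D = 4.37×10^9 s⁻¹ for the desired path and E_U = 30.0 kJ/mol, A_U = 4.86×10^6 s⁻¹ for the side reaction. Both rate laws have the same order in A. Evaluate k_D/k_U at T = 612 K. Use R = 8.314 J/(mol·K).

7.15

Since both paths have the same order in A, the concentration cancels and S_{D/U} = k_D/k_U = (A_D/A_U)·exp[(E_U−E_D)/(RT)].
(E_U−E_D)/(RT) = (30.0−54.6)×10³/(8.314×612) = -24600/5088 = -4.835.
k_D/k_U = (4.37×10^9/4.86×10^6)·exp(-4.835) = 899.2 × 0.007949 = 7.15.
Since E_D > E_U, raising the temperature improves selectivity toward D.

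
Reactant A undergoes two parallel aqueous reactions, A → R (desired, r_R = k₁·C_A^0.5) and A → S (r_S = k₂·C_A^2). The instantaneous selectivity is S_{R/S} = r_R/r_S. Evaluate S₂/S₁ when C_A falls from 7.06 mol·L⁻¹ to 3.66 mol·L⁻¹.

2.68

S_{R/S} = (k₁/k₂)·C_A^-1.5, so S₂/S₁ = (C_{A,2}/C_{A,1})^-1.5.
= (3.66/7.06)^(-1.5) = (0.5184)^(-1.5) = 2.68.
Selectivity toward R rises as C_A falls — low-concentration operation is favoured.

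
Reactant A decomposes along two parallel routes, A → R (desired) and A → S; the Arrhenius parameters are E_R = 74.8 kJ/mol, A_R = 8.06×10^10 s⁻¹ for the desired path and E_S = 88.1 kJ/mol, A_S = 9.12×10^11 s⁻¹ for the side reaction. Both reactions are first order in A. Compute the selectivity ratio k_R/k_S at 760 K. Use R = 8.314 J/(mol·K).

With equal orders, S_{R/S} = k_R/k_S = (A_R/A_S)·exp[(E_S−E_R)/(RT)].
(E_S−E_R)/(RT) = (88.1−74.8)×10³/(8.314×760) = 13300/6319 = 2.105.
k_R/k_S = (8.06×10^10/9.12×10^11)·exp(2.105) = 0.08838 × 8.206 = 0.725.
Since E_R < E_S, lowering the temperature improves selectivity toward R.

0.725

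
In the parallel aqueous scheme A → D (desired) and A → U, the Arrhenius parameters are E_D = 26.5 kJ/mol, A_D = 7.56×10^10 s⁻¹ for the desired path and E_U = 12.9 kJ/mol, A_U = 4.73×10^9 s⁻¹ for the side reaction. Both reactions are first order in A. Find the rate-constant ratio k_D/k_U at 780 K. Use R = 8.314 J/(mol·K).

Since both paths have the same order in A, the concentration cancels and S_{D/U} = k_D/k_U = (A_D/A_U)·exp[(E_U−E_D)/(RT)].
(E_U−E_D)/(RT) = (12.9−26.5)×10³/(8.314×780) = -13600/6485 = -2.097.
k_D/k_U = (7.56×10^10/4.73×10^9)·exp(-2.097) = 15.98 × 0.1228 = 1.96.
Since E_D > E_U, raising the temperature improves selectivity toward D.

1.96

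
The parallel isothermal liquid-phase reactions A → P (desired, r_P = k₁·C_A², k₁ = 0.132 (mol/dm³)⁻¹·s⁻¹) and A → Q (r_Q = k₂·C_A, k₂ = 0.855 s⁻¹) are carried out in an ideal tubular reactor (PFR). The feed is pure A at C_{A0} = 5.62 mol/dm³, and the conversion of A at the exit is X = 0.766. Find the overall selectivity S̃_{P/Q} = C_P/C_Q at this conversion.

C_A = C_{A0}(1−X) = 1.315 mol/dm³.
Along a PFR/batch, dC_Q/dC_A = −r_Q/(r_P+r_Q) = −k₂/(k₂+k₁·C_A).
Integrating from C_{A0} to C_A: C_Q = (0.855/0.132)·ln[(0.855+0.132·5.62)/(0.855+0.132·1.32)] = 6.477·ln(1.597/1.029) = 2.849 mol/dm³.
Then C_P = (C_{A0}−C_A) − C_Q = 4.305 − 2.849 = 1.456 mol/dm³.
S̃_{P/Q} = C_P/C_Q = 1.456/2.849 = 0.511.

0.511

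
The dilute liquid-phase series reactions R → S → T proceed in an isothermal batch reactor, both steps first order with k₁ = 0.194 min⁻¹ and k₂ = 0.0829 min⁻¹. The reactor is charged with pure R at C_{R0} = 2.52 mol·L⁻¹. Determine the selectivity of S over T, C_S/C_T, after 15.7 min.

The intermediate concentration in a first-order A→B→C sequence is C_S = k₁C_{R0}(e^(−k₁t) − e^(−k₂t))/(k₂−k₁).
e^(−k₁t) = e^(−0.194×15.7) = e^(−3.046) = 0.04756; e^(−k₂t) = e^(−1.302) = 0.2721.
C_S = 0.194×2.52/(0.0829−0.194) × (0.04756−0.2721) = (-4.400)×(-0.2246) = 0.9881 mol·L⁻¹.
C_R = C_{R0}e^(−k₁t) = 0.1198 mol·L⁻¹, so C_T = C_{R0}−C_R−C_S = 1.412 mol·L⁻¹; C_S/C_T = 0.700.

0.700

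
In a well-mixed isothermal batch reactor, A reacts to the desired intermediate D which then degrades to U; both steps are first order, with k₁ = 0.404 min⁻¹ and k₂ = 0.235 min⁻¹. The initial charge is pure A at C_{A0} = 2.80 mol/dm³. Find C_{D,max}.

1.32 mol/dm³

Evaluating C_D at t_opt = ln(k₂/k₁)/(k₂−k₁) gives C_{D,max}/C_{A0} = (k₁/k₂)^[k₂/(k₂−k₁)].
= (0.404/0.235)^(0.235/(0.235−0.404)) = (1.719)^(-1.391) = 0.4707.
C_{D,max} = 0.4707×2.80 = 1.32 mol/dm³.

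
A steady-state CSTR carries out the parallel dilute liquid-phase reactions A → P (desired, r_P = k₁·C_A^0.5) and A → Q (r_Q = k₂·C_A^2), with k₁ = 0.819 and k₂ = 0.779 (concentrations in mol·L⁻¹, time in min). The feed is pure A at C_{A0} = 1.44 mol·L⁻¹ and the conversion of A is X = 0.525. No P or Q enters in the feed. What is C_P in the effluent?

Exit C_A = C_{A0}(1−X) = 1.44×0.475 = 0.6840 mol·L⁻¹.
In a CSTR the entire volume is at exit conditions, so r_P = 0.819×0.6840^0.5 = 0.6773 and r_Q = 0.779×0.6840^2 = 0.3645.
Fraction of consumed A going to P: r_P/(r_P+r_Q) = 0.6502.
C_P = 0.6502·C_{A0}·X = 0.6502×1.44×0.525 = 0.492 mol·L⁻¹.

0.492 mol·L⁻¹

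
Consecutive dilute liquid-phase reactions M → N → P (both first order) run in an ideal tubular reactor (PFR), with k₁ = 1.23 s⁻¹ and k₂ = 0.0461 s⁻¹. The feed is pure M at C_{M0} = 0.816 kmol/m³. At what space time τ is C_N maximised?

2.77 s

For first-order series the maximum of C_N occurs at τ_opt = ln(k₂/k₁)/(k₂−k₁).
= ln(0.0461/1.23)/(0.0461−1.23) = ln(0.03748)/-1.184 = -3.284/-1.184 = 2.77 s.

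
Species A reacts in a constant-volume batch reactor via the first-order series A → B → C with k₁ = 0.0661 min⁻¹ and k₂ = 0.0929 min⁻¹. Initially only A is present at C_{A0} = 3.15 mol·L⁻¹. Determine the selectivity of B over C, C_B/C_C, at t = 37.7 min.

For first-order series with pure A initially, C_B(t) = k₁C_{A0}/(k₂−k₁)·(e^(−k₁t) − e^(−k₂t)).
e^(−k₁t) = e^(−0.0661×37.7) = e^(−2.492) = 0.08275; e^(−k₂t) = e^(−3.502) = 0.03013.
C_B = 0.0661×3.15/(0.0929−0.0661) × (0.08275−0.03013) = 7.769×0.05262 = 0.4088 mol·L⁻¹.
C_A = C_{A0}e^(−k₁t) = 0.2607 mol·L⁻¹, so C_C = C_{A0}−C_A−C_B = 2.481 mol·L⁻¹; C_B/C_C = 0.165.

0.165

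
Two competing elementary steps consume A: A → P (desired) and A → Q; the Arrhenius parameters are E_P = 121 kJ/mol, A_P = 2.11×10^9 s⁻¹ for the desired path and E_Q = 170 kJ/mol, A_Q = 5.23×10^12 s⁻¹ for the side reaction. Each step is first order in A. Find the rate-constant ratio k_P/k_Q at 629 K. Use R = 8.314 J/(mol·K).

4.73

With equal orders, S_{P/Q} = k_P/k_Q = (A_P/A_Q)·exp[(E_Q−E_P)/(RT)].
(E_Q−E_P)/(RT) = (170−121)×10³/(8.314×629) = 49000/5230 = 9.370.
k_P/k_Q = (2.11×10^9/5.23×10^12)·exp(9.370) = 4.034×10^-4 × 11730 = 4.73.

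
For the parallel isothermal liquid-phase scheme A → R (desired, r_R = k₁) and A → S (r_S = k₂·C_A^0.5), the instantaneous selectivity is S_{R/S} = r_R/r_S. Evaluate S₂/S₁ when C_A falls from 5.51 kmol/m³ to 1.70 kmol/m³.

S_{R/S} = (k₁/k₂)·C_A^-0.5, so S₂/S₁ = (C_{A,2}/C_{A,1})^-0.5.
= (1.70/5.51)^(-0.5) = (0.3085)^(-0.5) = 1.80.
Selectivity toward R rises as C_A falls — low-concentration operation is favoured.

1.80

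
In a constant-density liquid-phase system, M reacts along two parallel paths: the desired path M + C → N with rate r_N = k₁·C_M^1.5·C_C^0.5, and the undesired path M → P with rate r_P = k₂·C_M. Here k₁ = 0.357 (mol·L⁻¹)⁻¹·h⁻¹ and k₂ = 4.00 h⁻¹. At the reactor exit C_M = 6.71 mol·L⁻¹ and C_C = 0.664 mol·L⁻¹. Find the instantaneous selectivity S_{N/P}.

0.188

S_{N/P} = r_N/r_P = (k₁·C_M^1.5·C_C^0.5)/(k₂·C_M) = (k₁/k₂)·C_M^0.5·C_C^0.5.
= (0.357×6.710^1.5×0.6640^0.5) / (4.00×6.710) = 5.056/26.84 = 0.188.
Since the desired path is higher order in M, keeping C_M high (PFR or concentrated feed) favours N.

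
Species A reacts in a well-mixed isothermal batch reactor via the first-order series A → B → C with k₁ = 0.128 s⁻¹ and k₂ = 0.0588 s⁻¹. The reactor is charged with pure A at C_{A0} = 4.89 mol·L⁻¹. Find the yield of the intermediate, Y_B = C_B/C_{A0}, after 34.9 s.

Solving the coupled first-order balances gives C_B(t) = [k₁/(k₂−k₁)]·C_{A0}·(e^(−k₁t) − e^(−k₂t)).
e^(−k₁t) = e^(−0.128×34.9) = e^(−4.467) = 0.01148; e^(−k₂t) = e^(−2.052) = 0.1285.
C_B = 0.128×4.89/(0.0588−0.128) × (0.01148−0.1285) = (-9.045)×(-0.1170) = 1.058 mol·L⁻¹.
Y_B = C_B/C_{A0} = 1.058/4.89 = 0.216.

0.216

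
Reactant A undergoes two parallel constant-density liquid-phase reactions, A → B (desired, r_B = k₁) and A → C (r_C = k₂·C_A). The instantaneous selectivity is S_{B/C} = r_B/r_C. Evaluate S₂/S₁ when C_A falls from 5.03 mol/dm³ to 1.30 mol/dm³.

S_{B/C} = (k₁/k₂)·C_A⁻¹, so S₂/S₁ = (C_{A,2}/C_{A,1})⁻¹.
= 5.03/1.30 = 3.87.

3.87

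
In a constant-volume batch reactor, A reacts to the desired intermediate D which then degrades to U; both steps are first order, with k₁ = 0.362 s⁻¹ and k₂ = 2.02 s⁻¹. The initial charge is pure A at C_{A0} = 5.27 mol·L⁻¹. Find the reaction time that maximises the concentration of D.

Setting dC_D/dt = 0 gives t_opt = ln(k₂/k₁)/(k₂−k₁).
= ln(2.02/0.362)/(2.02−0.362) = ln(5.580)/1.658 = 1.719/1.658 = 1.04 s.

1.04 s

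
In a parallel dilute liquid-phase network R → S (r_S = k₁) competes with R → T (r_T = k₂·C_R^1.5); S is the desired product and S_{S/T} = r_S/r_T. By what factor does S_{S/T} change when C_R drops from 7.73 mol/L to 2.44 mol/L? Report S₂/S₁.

S_{S/T} = (k₁/k₂)·C_R^-1.5, so S₂/S₁ = (C_{R,2}/C_{R,1})^-1.5.
= (2.44/7.73)^(-1.5) = (0.3157)^(-1.5) = 5.64.
Selectivity toward S rises as C_R falls — low-concentration operation is favoured.

5.64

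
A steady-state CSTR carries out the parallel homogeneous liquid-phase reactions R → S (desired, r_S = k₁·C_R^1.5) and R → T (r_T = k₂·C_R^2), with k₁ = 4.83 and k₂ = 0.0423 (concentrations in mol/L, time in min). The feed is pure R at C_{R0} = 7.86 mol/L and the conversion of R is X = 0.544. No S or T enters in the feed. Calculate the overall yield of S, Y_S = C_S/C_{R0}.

Exit C_R = C_{R0}(1−X) = 7.86×0.456 = 3.584 mol/L.
Rates in a CSTR are evaluated at the outlet concentration: r_S = 4.83×3.584^1.5 = 32.77, r_T = 0.0423×3.584^2 = 0.5434.
Fraction of consumed R going to S: r_S/(r_S+r_T) = 0.9837.
C_S = 0.9837·C_{R0}·X = 0.9837×7.86×0.544 = 4.21 mol/L; Y_S = C_S/C_{R0} = 0.535.

0.535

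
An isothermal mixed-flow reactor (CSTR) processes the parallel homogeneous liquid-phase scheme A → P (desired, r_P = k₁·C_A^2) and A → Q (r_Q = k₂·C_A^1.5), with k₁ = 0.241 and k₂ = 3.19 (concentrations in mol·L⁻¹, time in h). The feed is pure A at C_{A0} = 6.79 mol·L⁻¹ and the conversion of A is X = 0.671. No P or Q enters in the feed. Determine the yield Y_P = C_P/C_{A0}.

0.0681

Exit C_A = C_{A0}(1−X) = 6.79×0.329 = 2.234 mol·L⁻¹.
Rates in a CSTR are evaluated at the outlet concentration: r_P = 0.241×2.234^2 = 1.203, r_Q = 3.19×2.234^1.5 = 10.65.
Fraction of consumed A going to P: r_P/(r_P+r_Q) = 0.1015.
C_P = 0.1015·C_{A0}·X = 0.1015×6.79×0.671 = 0.462 mol·L⁻¹; Y_P = C_P/C_{A0} = 0.0681.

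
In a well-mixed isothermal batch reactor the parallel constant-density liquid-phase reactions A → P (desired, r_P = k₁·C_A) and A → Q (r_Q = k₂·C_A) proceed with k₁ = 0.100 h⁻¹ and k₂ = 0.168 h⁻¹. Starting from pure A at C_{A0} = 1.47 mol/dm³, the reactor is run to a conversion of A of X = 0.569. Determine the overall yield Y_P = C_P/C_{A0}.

C_A = C_{A0}(1−X) = 0.6336 mol/dm³.
Both paths are first order in A, so the instantaneous fraction to P is constant: dC_P/d(−C_A) = k₁/(k₁+k₂) = 0.3731.
C_P = 0.3731·(C_{A0}−C_A) = 0.3731×0.8364 = 0.312 mol/dm³.
Y_P = C_P/C_{A0} = 0.3121/1.47 = 0.212.

0.212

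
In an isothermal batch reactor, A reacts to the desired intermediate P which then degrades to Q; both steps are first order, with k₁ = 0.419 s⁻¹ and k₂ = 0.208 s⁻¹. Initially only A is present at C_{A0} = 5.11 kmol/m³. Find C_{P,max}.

2.56 kmol/m³

Evaluating C_P at t_opt = ln(k₂/k₁)/(k₂−k₁) gives C_{P,max}/C_{A0} = (k₁/k₂)^[k₂/(k₂−k₁)].
= (0.419/0.208)^(0.208/(0.208−0.419)) = (2.014)^(-0.9858) = 0.5014.
C_{P,max} = 0.5014×5.11 = 2.56 kmol/m³.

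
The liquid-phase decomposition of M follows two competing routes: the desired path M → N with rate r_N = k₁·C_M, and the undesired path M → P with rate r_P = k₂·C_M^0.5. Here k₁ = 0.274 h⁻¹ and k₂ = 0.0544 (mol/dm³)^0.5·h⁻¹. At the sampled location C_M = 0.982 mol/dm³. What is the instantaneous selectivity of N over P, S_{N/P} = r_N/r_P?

4.99

S_{N/P} = r_N/r_P = (k₁·C_M)/(k₂·C_M^0.5) = (k₁/k₂)·C_M^0.5.
= (0.274×0.9820) / (0.0544×0.9820^0.5) = 0.2691/0.05391 = 4.99.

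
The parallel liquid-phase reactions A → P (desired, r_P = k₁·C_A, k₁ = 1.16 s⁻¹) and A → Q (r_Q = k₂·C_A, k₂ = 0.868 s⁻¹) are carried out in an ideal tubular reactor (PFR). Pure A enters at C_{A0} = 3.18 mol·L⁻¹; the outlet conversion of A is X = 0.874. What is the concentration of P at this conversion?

1.59 mol·L⁻¹

C_A = C_{A0}(1−X) = 0.4007 mol·L⁻¹.
Both paths are first order in A, so the instantaneous fraction to P is constant: dC_P/d(−C_A) = k₁/(k₁+k₂) = 0.5720.
C_P = 0.5720·(C_{A0}−C_A) = 0.5720×2.779 = 1.59 mol·L⁻¹.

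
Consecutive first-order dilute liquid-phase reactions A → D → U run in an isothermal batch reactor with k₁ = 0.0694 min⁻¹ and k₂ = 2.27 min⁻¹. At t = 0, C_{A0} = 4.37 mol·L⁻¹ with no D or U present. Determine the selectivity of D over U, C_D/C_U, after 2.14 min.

0.243

For first-order series with pure A initially, C_D(t) = k₁C_{A0}/(k₂−k₁)·(e^(−k₁t) − e^(−k₂t)).
e^(−k₁t) = e^(−0.0694×2.14) = e^(−0.1485) = 0.8620; e^(−k₂t) = e^(−4.858) = 0.007768.
C_D = 0.0694×4.37/(2.27−0.0694) × (0.8620−0.007768) = 0.1378×0.8542 = 0.1177 mol·L⁻¹.
C_A = C_{A0}e^(−k₁t) = 3.767 mol·L⁻¹, so C_U = C_{A0}−C_A−C_D = 0.4854 mol·L⁻¹; C_D/C_U = 0.243.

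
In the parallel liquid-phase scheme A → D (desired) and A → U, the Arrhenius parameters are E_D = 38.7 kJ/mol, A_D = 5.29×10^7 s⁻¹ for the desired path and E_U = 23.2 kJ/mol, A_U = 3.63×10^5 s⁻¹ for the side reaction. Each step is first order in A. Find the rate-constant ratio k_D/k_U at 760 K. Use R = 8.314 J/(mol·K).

Since both paths have the same order in A, the concentration cancels and S_{D/U} = k_D/k_U = (A_D/A_U)·exp[(E_U−E_D)/(RT)].
(E_U−E_D)/(RT) = (23.2−38.7)×10³/(8.314×760) = -15500/6319 = -2.453.
k_D/k_U = (5.29×10^7/3.63×10^5)·exp(-2.453) = 145.7 × 0.08603 = 12.5.

12.5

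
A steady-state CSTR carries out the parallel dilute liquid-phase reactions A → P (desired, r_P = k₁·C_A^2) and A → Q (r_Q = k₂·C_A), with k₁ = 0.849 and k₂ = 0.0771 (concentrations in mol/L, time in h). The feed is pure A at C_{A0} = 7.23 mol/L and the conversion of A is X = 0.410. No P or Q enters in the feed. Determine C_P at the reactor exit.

2.90 mol/L

Exit C_A = C_{A0}(1−X) = 7.23×0.590 = 4.266 mol/L.
In a CSTR the entire volume is at exit conditions, so r_P = 0.849×4.266^2 = 15.45 and r_Q = 0.0771×4.266 = 0.3289.
Fraction of consumed A going to P: r_P/(r_P+r_Q) = 0.9792.
C_P = 0.9792·C_{A0}·X = 0.9792×7.23×0.410 = 2.90 mol/L.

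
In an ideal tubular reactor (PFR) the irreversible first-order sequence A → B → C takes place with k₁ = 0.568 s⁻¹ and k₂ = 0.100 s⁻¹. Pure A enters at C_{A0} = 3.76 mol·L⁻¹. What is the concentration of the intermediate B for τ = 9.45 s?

1.75 mol·L⁻¹

For first-order series with pure A initially, C_B(τ) = k₁C_{A0}/(k₂−k₁)·(e^(−k₁τ) − e^(−k₂τ)).
e^(−k₁τ) = e^(−0.568×9.45) = e^(−5.368) = 0.004665; e^(−k₂τ) = e^(−0.9450) = 0.3887.
C_B = 0.568×3.76/(0.100−0.568) × (0.004665−0.3887) = (-4.563)×(-0.3840) = 1.752 mol·L⁻¹.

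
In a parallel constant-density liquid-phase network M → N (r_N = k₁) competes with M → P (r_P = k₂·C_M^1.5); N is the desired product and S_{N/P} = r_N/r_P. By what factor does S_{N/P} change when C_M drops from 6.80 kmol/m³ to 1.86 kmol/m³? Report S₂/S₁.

6.99

S_{N/P} = (k₁/k₂)·C_M^-1.5, so S₂/S₁ = (C_{M,2}/C_{M,1})^-1.5.
= (1.86/6.80)^(-1.5) = (0.2735)^(-1.5) = 6.99.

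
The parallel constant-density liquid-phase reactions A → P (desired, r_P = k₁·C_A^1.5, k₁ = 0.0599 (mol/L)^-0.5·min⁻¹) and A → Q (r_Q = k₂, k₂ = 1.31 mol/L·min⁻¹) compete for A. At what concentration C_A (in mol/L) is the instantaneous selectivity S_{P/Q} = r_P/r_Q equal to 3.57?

S_{P/Q} = (k₁/k₂)·C_A^1.5 ⇒ C_A = (S·k₂/k₁)^(1/1.5).
= (3.57×1.31/0.0599)^(0.6667) = (78.08)^(0.6667) = 18.3 mol/L.

18.3 mol/L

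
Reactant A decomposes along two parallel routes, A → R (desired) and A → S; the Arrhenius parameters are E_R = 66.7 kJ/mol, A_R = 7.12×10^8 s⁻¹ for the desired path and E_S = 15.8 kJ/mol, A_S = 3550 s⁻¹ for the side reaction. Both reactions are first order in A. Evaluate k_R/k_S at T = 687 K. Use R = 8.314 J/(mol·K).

k_R/k_S = (A_R/A_S)·exp[−(E_R−E_S)/(RT)] = (A_R/A_S)·exp[(E_S−E_R)/(RT)].
(E_S−E_R)/(RT) = (15.8−66.7)×10³/(8.314×687) = -50900/5712 = -8.912.
k_R/k_S = (7.12×10^8/3550)·exp(-8.912) = 2.006×10^5 × 1.348×10^-4 = 27.0.

27.0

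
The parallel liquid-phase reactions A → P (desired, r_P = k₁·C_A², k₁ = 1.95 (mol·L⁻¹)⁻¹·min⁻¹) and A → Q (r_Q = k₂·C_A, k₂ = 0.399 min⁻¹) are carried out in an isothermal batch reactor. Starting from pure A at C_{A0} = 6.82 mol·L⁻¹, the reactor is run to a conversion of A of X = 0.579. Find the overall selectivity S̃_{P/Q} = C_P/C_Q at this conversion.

C_A = C_{A0}(1−X) = 2.871 mol·L⁻¹.
Along a PFR/batch, dC_Q/dC_A = −r_Q/(r_P+r_Q) = −k₂/(k₂+k₁·C_A).
Integrating from C_{A0} to C_A: C_Q = (0.399/1.95)·ln[(0.399+1.95·6.82)/(0.399+1.95·2.87)] = 0.2046·ln(13.70/5.998) = 0.1690 mol·L⁻¹.
Then C_P = (C_{A0}−C_A) − C_Q = 3.949 − 0.1690 = 3.780 mol·L⁻¹.
S̃_{P/Q} = C_P/C_Q = 3.780/0.1690 = 22.4.

22.4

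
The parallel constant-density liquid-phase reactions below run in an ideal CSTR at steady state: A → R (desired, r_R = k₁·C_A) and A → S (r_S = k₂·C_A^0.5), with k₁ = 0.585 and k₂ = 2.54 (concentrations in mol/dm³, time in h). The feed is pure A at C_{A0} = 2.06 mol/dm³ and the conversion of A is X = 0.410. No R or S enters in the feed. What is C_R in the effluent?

0.171 mol/dm³

Exit C_A = C_{A0}(1−X) = 2.06×0.590 = 1.215 mol/dm³.
Rates in a CSTR are evaluated at the outlet concentration: r_R = 0.585×1.215 = 0.7110, r_S = 2.54×1.215^0.5 = 2.800.
Fraction of consumed A going to R: r_R/(r_R+r_S) = 0.2025.
C_R = 0.2025·C_{A0}·X = 0.2025×2.06×0.410 = 0.171 mol/dm³.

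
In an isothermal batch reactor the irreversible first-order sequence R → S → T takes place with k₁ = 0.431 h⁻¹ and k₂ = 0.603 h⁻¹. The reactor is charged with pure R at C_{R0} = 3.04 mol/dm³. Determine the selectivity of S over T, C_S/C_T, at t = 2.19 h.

1.00

Solving the coupled first-order balances gives C_S(t) = [k₁/(k₂−k₁)]·C_{R0}·(e^(−k₁t) − e^(−k₂t)).
e^(−k₁t) = e^(−0.431×2.19) = e^(−0.9439) = 0.3891; e^(−k₂t) = e^(−1.321) = 0.2670.
C_S = 0.431×3.04/(0.603−0.431) × (0.3891−0.2670) = 7.618×0.1221 = 0.9303 mol/dm³.
C_R = C_{R0}e^(−k₁t) = 1.183 mol/dm³, so C_T = C_{R0}−C_R−C_S = 0.9268 mol/dm³; C_S/C_T = 1.00.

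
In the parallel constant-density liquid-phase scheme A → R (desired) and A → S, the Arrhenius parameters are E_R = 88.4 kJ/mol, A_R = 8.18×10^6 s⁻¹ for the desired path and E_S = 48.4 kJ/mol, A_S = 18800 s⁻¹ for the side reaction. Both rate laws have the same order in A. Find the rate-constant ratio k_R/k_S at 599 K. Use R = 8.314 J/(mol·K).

0.141

Since both paths have the same order in A, the concentration cancels and S_{R/S} = k_R/k_S = (A_R/A_S)·exp[(E_S−E_R)/(RT)].
(E_S−E_R)/(RT) = (48.4−88.4)×10³/(8.314×599) = -40000/4980 = -8.032.
k_R/k_S = (8.18×10^6/18800)·exp(-8.032) = 435.1 × 3.249×10^-4 = 0.141.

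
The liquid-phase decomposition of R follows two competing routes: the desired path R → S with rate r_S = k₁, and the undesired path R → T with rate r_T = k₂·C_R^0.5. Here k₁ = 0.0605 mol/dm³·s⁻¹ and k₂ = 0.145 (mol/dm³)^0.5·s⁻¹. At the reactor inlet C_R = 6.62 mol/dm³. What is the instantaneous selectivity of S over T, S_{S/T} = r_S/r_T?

0.162

S_{S/T} = r_S/r_T = (k₁)/(k₂·C_R^0.5) = (k₁/k₂)·C_R^-0.5.
= (0.0605) / (0.145×6.620^0.5) = 0.06050/0.3731 = 0.162.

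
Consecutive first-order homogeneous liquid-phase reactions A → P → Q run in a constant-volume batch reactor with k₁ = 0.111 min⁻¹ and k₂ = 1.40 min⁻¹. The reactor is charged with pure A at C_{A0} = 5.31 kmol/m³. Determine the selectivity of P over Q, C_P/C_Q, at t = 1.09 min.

The intermediate concentration in a first-order A→B→C sequence is C_P = k₁C_{A0}(e^(−k₁t) − e^(−k₂t))/(k₂−k₁).
e^(−k₁t) = e^(−0.111×1.09) = e^(−0.1210) = 0.8860; e^(−k₂t) = e^(−1.526) = 0.2174.
C_P = 0.111×5.31/(1.40−0.111) × (0.8860−0.2174) = 0.4573×0.6686 = 0.3057 kmol/m³.
C_A = C_{A0}e^(−k₁t) = 4.705 kmol/m³, so C_Q = C_{A0}−C_A−C_P = 0.2994 kmol/m³; C_P/C_Q = 1.02.

1.02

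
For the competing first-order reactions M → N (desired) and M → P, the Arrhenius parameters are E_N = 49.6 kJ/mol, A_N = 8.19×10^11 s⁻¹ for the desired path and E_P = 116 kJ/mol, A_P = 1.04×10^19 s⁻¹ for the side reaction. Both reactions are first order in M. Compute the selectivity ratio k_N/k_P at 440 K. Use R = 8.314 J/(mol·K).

6.01

k_N/k_P = (A_N/A_P)·exp[−(E_N−E_P)/(RT)] = (A_N/A_P)·exp[(E_P−E_N)/(RT)].
(E_P−E_N)/(RT) = (116−49.6)×10³/(8.314×440) = 66400/3658 = 18.15.
k_N/k_P = (8.19×10^11/1.04×10^19)·exp(18.15) = 7.875×10^-8 × 7.638×10^7 = 6.01.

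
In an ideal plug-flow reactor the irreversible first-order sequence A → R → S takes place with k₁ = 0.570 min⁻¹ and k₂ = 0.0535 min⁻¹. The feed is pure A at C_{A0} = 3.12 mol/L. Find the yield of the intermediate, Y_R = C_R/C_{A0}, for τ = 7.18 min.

Solving the coupled first-order balances gives C_R(τ) = [k₁/(k₂−k₁)]·C_{A0}·(e^(−k₁τ) − e^(−k₂τ)).
e^(−k₁τ) = e^(−0.570×7.18) = e^(−4.093) = 0.01670; e^(−k₂τ) = e^(−0.3841) = 0.6810.
C_R = 0.570×3.12/(0.0535−0.570) × (0.01670−0.6810) = (-3.443)×(-0.6643) = 2.287 mol/L.
Y_R = C_R/C_{A0} = 2.287/3.12 = 0.733.

0.733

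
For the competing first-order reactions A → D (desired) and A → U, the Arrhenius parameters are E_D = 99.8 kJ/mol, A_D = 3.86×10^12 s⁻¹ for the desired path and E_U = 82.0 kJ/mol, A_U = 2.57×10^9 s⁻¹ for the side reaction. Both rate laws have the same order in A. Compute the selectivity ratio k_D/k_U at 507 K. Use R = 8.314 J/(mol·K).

22.0

With equal orders, S_{D/U} = k_D/k_U = (A_D/A_U)·exp[(E_U−E_D)/(RT)].
(E_U−E_D)/(RT) = (82.0−99.8)×10³/(8.314×507) = -17800/4215 = -4.223.
k_D/k_U = (3.86×10^12/2.57×10^9)·exp(-4.223) = 1502 × 0.01466 = 22.0.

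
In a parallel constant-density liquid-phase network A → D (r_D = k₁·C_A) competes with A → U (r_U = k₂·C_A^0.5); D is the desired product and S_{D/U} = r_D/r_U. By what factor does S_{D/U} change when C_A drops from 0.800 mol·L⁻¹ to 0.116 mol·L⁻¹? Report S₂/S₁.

S_{D/U} = (k₁/k₂)·C_A^0.5, so S₂/S₁ = (C_{A,2}/C_{A,1})^0.5.
= (0.116/0.800)^0.5 = (0.1450)^0.5 = 0.381.
Selectivity toward D falls as C_A falls — high-concentration operation is favoured.

0.381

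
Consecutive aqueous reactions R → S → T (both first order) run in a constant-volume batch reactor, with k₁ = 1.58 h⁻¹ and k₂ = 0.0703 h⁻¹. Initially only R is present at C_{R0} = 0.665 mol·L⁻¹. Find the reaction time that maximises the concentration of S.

For first-order series the maximum of C_S occurs at t_opt = ln(k₂/k₁)/(k₂−k₁).
= ln(0.0703/1.58)/(0.0703−1.58) = ln(0.04449)/-1.510 = -3.112/-1.510 = 2.06 h.

2.06 h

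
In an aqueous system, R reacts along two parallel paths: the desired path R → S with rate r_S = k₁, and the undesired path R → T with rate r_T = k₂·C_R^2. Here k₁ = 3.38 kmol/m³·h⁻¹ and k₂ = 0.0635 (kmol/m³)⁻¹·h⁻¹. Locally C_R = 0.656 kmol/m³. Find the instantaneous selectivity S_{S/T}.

124

S_{S/T} = r_S/r_T = (k₁)/(k₂·C_R^2) = (k₁/k₂)·C_R^-2.
= (3.38) / (0.0635×0.6560^2) = 3.380/0.02733 = 124.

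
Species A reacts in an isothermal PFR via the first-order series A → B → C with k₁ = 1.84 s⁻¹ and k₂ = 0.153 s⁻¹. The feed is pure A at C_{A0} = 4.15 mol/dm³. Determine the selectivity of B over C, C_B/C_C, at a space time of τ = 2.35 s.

3.11

Solving the coupled first-order balances gives C_B(τ) = [k₁/(k₂−k₁)]·C_{A0}·(e^(−k₁τ) − e^(−k₂τ)).
e^(−k₁τ) = e^(−1.84×2.35) = e^(−4.324) = 0.01325; e^(−k₂τ) = e^(−0.3595) = 0.6980.
C_B = 1.84×4.15/(0.153−1.84) × (0.01325−0.6980) = (-4.526)×(-0.6847) = 3.099 mol/dm³.
C_A = C_{A0}e^(−k₁τ) = 0.05497 mol/dm³, so C_C = C_{A0}−C_A−C_B = 0.9956 mol/dm³; C_B/C_C = 3.11.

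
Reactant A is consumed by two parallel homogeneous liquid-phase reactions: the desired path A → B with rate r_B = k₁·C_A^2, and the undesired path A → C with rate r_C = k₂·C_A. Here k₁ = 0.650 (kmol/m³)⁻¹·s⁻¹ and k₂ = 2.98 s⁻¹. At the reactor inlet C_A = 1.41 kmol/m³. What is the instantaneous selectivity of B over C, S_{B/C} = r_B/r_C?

S_{B/C} = r_B/r_C = (k₁·C_A^2)/(k₂·C_A) = (k₁/k₂)·C_A.
= (0.650×1.410^2) / (2.98×1.410) = 1.292/4.202 = 0.308.
Since the desired path is higher order in A, keeping C_A high (PFR or concentrated feed) favours B.

0.308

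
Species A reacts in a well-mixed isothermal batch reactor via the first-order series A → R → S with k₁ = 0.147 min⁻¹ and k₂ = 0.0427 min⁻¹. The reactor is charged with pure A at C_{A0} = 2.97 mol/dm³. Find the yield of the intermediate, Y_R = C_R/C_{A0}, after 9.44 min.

The intermediate concentration in a first-order A→B→C sequence is C_R = k₁C_{A0}(e^(−k₁t) − e^(−k₂t))/(k₂−k₁).
e^(−k₁t) = e^(−0.147×9.44) = e^(−1.388) = 0.2497; e^(−k₂t) = e^(−0.4031) = 0.6683.
C_R = 0.147×2.97/(0.0427−0.147) × (0.2497−0.6683) = (-4.186)×(-0.4186) = 1.752 mol/dm³.
Y_R = C_R/C_{A0} = 1.752/2.97 = 0.590.

0.590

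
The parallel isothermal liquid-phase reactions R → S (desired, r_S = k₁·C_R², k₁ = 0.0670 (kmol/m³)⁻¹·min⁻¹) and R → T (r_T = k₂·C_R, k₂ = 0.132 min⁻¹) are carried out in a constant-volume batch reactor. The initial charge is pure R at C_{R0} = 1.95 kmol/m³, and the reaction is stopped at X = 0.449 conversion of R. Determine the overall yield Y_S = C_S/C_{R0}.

C_R = C_{R0}(1−X) = 1.074 kmol/m³.
Along a PFR/batch, dC_T/dC_R = −r_T/(r_S+r_T) = −k₂/(k₂+k₁·C_R).
Integrating from C_{R0} to C_R: C_T = (0.132/0.0670)·ln[(0.132+0.0670·1.95)/(0.132+0.0670·1.07)] = 1.970·ln(0.2627/0.2040) = 0.4980 kmol/m³.
Then C_S = (C_{R0}−C_R) − C_T = 0.8756 − 0.4980 = 0.3776 kmol/m³.
Y_S = C_S/C_{R0} = 0.3776/1.95 = 0.194.

0.194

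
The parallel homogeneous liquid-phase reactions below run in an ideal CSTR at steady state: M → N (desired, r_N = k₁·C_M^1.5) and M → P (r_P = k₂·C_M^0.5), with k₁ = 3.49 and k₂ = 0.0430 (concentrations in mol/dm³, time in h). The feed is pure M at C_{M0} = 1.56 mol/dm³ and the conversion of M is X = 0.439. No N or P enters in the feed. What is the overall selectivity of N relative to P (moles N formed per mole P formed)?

71.0

Exit C_M = C_{M0}(1−X) = 1.56×0.561 = 0.8752 mol/dm³.
A CSTR operates uniformly at the exit composition, giving r_N = 2.857 and r_P = 0.04023 (each k·C_M^n at C_M = 0.8752).
Overall selectivity = C_N/C_P = r_Nτ/(r_Pτ) = r_N/r_P = 71.0.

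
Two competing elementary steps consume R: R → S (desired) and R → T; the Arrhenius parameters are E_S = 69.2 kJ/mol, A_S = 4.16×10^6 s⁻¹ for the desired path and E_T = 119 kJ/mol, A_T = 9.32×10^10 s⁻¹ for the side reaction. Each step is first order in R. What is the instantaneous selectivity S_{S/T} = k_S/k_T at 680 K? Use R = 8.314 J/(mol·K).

0.299

Since both paths have the same order in R, the concentration cancels and S_{S/T} = k_S/k_T = (A_S/A_T)·exp[(E_T−E_S)/(RT)].
(E_T−E_S)/(RT) = (119−69.2)×10³/(8.314×680) = 49800/5654 = 8.809.
k_S/k_T = (4.16×10^6/9.32×10^10)·exp(8.809) = 4.464×10^-5 × 6692 = 0.299.
Since E_S < E_T, lowering the temperature improves selectivity toward S.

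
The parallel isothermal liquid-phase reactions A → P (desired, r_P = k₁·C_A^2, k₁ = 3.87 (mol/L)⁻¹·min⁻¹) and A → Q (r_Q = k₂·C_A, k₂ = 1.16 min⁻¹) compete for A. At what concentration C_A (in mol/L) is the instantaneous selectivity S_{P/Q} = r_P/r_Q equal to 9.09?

S_{P/Q} = (k₁/k₂)·C_A ⇒ C_A = S·k₂/k₁.
= 9.09×1.16/3.87 = 2.72 mol/L.

2.72 mol/L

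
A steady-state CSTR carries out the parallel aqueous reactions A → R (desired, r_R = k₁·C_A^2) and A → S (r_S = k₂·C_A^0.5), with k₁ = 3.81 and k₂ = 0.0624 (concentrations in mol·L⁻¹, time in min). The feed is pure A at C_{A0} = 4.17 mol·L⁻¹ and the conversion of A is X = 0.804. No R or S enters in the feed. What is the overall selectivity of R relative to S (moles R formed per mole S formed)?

45.1

Exit C_A = C_{A0}(1−X) = 4.17×0.196 = 0.8173 mol·L⁻¹.
In a CSTR the entire volume is at exit conditions, so r_R = 3.81×0.8173^2 = 2.545 and r_S = 0.0624×0.8173^0.5 = 0.05641.
Overall selectivity = C_R/C_S = r_Rτ/(r_Sτ) = r_R/r_S = 45.1.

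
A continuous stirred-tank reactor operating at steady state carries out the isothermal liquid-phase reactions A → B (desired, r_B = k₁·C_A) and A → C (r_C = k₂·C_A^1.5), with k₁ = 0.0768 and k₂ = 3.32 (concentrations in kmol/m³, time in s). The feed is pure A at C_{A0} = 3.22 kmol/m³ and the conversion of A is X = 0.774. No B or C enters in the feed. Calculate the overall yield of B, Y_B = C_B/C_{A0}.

Exit C_A = C_{A0}(1−X) = 3.22×0.226 = 0.7277 kmol/m³.
A CSTR operates uniformly at the exit composition, giving r_B = 0.05589 and r_C = 2.061 (each k·C_A^n at C_A = 0.7277).
Fraction of consumed A going to B: r_B/(r_B+r_C) = 0.02640.
C_B = 0.02640·C_{A0}·X = 0.02640×3.22×0.774 = 0.0658 kmol/m³; Y_B = C_B/C_{A0} = 0.0204.

0.0204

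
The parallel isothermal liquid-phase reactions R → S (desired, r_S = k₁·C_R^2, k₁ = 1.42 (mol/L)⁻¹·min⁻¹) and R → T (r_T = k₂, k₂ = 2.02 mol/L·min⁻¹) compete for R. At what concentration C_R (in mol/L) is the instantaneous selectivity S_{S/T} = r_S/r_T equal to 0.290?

0.642 mol/L

S_{S/T} = (k₁/k₂)·C_R^2 ⇒ C_R = (S·k₂/k₁)^(0.5).
= (0.290×2.02/1.42)^(0.5) = (0.4125)^(0.5) = 0.642 mol/L.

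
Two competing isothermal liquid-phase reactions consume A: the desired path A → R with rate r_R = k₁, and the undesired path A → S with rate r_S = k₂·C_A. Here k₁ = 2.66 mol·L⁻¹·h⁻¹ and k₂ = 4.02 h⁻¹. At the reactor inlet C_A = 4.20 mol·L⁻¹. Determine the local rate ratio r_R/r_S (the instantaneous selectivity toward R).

S_{R/S} = r_R/r_S = (k₁)/(k₂·C_A) = (k₁/k₂)·C_A⁻¹.
= (2.66) / (4.02×4.200) = 2.660/16.88 = 0.158.
The undesired path is higher order in A, so low C_A (CSTR or dilute feed) favours R.

0.158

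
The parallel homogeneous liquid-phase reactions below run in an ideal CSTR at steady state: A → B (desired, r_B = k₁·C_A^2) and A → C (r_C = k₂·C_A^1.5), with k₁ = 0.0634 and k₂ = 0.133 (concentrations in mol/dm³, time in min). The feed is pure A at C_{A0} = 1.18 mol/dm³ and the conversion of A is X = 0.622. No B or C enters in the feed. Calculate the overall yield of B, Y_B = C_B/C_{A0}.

0.150

Exit C_A = C_{A0}(1−X) = 1.18×0.378 = 0.4460 mol/dm³.
Rates in a CSTR are evaluated at the outlet concentration: r_B = 0.0634×0.4460^2 = 0.01261, r_C = 0.133×0.4460^1.5 = 0.03962.
Fraction of consumed A going to B: r_B/(r_B+r_C) = 0.2415.
C_B = 0.2415·C_{A0}·X = 0.2415×1.18×0.622 = 0.177 mol/dm³; Y_B = C_B/C_{A0} = 0.150.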